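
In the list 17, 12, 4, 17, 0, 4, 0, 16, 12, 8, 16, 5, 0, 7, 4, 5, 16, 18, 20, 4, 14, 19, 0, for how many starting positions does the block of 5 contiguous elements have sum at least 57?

6

17 12 4 17 0 → sum 50
12 4 17 0 4 → sum 37
4 17 0 4 0 → sum 25
17 0 4 0 16 → sum 37
0 4 0 16 12 → sum 32
4 0 16 12 8 → sum 40
0 16 12 8 16 → sum 52
16 12 8 16 5 → sum 57  ≥ 57 ✓
12 8 16 5 0 → sum 41
8 16 5 0 7 → sum 36
16 5 0 7 4 → sum 32
5 0 7 4 5 → sum 21
0 7 4 5 16 → sum 32
7 4 5 16 18 → sum 50
4 5 16 18 20 → sum 63  ≥ 57 ✓
5 16 18 20 4 → sum 63  ≥ 57 ✓
16 18 20 4 14 → sum 72  ≥ 57 ✓
18 20 4 14 19 → sum 75  ≥ 57 ✓
20 4 14 19 0 → sum 57  ≥ 57 ✓
6 windows satisfy the condition.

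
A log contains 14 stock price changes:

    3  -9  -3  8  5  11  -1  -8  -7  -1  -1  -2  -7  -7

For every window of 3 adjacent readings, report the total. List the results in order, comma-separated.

(3, -9, -3) → sum -9
(-9, -3, 8) → sum -4
(-3, 8, 5) → sum 10
(8, 5, 11) → sum 24
(5, 11, -1) → sum 15
(11, -1, -8) → sum 2
(-1, -8, -7) → sum -16
(-8, -7, -1) → sum -16
(-7, -1, -1) → sum -9
(-1, -1, -2) → sum -4
(-1, -2, -7) → sum -10
(-2, -7, -7) → sum -16

-9, -4, 10, 24, 15, 2, -16, -16, -9, -4, -10, -16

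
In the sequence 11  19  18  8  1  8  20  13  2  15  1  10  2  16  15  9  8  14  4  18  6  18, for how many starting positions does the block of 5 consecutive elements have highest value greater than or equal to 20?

5

11 19 18 8 1 → max 19
19 18 8 1 8 → max 19
18 8 1 8 20 → max 20  ≥ 20 ✓
8 1 8 20 13 → max 20  ≥ 20 ✓
1 8 20 13 2 → max 20  ≥ 20 ✓
8 20 13 2 15 → max 20  ≥ 20 ✓
20 13 2 15 1 → max 20  ≥ 20 ✓
13 2 15 1 10 → max 15
2 15 1 10 2 → max 15
15 1 10 2 16 → max 16
1 10 2 16 15 → max 16
10 2 16 15 9 → max 16
2 16 15 9 8 → max 16
16 15 9 8 14 → max 16
15 9 8 14 4 → max 15
9 8 14 4 18 → max 18
8 14 4 18 6 → max 18
14 4 18 6 18 → max 18
5 windows satisfy the condition.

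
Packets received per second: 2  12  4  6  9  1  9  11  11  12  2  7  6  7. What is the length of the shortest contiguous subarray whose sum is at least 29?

3

add 2: running sum 2 < 29
add 12: running sum 14 < 29
add 4: running sum 18 < 29
add 6: running sum 24 < 29
add 9: shortest ending here [12, 4, 6, 9] sum 31, len 4
add 1: shortest ending here [12, 4, 6, 9, 1] sum 32, len 5
add 9: shortest ending here [4, 6, 9, 1, 9] sum 29, len 5
add 11: shortest ending here [9, 1, 9, 11] sum 30, len 4
add 11: shortest ending here [9, 11, 11] sum 31, len 3
add 12: shortest ending here [11, 11, 12] sum 34, len 3
add 2: shortest ending here [11, 11, 12, 2] sum 36, len 4
add 7: shortest ending here [11, 12, 2, 7] sum 32, len 4
add 6: shortest ending here [11, 12, 2, 7, 6] sum 38, len 5
add 7: shortest ending here [12, 2, 7, 6, 7] sum 34, len 5
Shortest qualifying length: 3.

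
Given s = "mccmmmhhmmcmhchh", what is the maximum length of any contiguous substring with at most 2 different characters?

[m] 1 distinct, len 1
[m, c] 2 distinct, len 2
[m, c, c] 2 distinct, len 3
[m, c, c, m] 2 distinct, len 4
[m, c, c, m, m] 2 distinct, len 5
[m, c, c, m, m, m] 2 distinct, len 6
[m, m, m, h] 2 distinct, len 4
[m, m, m, h, h] 2 distinct, len 5
[m, m, m, h, h, m] 2 distinct, len 6
[m, m, m, h, h, m, m] 2 distinct, len 7
[m, m, c] 2 distinct, len 3
[m, m, c, m] 2 distinct, len 4
[m, h] 2 distinct, len 2
[h, c] 2 distinct, len 2
[h, c, h] 2 distinct, len 3
[h, c, h, h] 2 distinct, len 4
Longest length with ≤2 distinct: 7.

7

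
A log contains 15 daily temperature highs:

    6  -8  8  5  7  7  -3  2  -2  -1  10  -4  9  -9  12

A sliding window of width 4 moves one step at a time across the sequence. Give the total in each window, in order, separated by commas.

Sliding a size-4 window across the 15 values:
(6, -8, 8, 5) → sum 11
(-8, 8, 5, 7) → sum 12
(8, 5, 7, 7) → sum 27
(5, 7, 7, -3) → sum 16
(7, 7, -3, 2) → sum 13
(7, -3, 2, -2) → sum 4
(-3, 2, -2, -1) → sum -4
(2, -2, -1, 10) → sum 9
(-2, -1, 10, -4) → sum 3
(-1, 10, -4, 9) → sum 14
(10, -4, 9, -9) → sum 6
(-4, 9, -9, 12) → sum 8

11, 12, 27, 16, 13, 4, -4, 9, 3, 14, 6, 8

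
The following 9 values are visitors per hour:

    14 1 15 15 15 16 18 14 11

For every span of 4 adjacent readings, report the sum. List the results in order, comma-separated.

45, 46, 61, 64, 63, 59

[14, 1, 15, 15] → sum 45
[1, 15, 15, 15] → sum 46
[15, 15, 15, 16] → sum 61
[15, 15, 16, 18] → sum 64
[15, 16, 18, 14] → sum 63
[16, 18, 14, 11] → sum 59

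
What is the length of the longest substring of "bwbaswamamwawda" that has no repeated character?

4

[b] len 1
[b, w] len 2
[w, b] len 2
[w, b, a] len 3
[w, b, a, s] len 4
[b, a, s, w] len 4
[s, w, a] len 3
[s, w, a, m] len 4
[m, a] len 2
[a, m] len 2
[a, m, w] len 3
[m, w, a] len 3
[a, w] len 2
[a, w, d] len 3
[w, d, a] len 3
Longest all-distinct length: 4.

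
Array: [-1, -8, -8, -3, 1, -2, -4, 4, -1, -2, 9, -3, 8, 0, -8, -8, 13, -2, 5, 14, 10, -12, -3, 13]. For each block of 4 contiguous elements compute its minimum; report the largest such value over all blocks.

-2

(-1, -8, -8, -3) → min -8
(-8, -8, -3, 1) → min -8
(-8, -3, 1, -2) → min -8
(-3, 1, -2, -4) → min -4
(1, -2, -4, 4) → min -4
(-2, -4, 4, -1) → min -4
(-4, 4, -1, -2) → min -4
(4, -1, -2, 9) → min -2
(-1, -2, 9, -3) → min -3
(-2, 9, -3, 8) → min -3
(9, -3, 8, 0) → min -3
(-3, 8, 0, -8) → min -8
(8, 0, -8, -8) → min -8
(0, -8, -8, 13) → min -8
(-8, -8, 13, -2) → min -8
(-8, 13, -2, 5) → min -8
(13, -2, 5, 14) → min -2
(-2, 5, 14, 10) → min -2
(5, 14, 10, -12) → min -12
(14, 10, -12, -3) → min -12
(10, -12, -3, 13) → min -12
Largest of these is -2.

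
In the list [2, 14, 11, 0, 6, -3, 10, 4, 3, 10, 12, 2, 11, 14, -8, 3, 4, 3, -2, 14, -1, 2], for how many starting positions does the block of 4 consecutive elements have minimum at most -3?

8

2 14 11 0 → min 0
14 11 0 6 → min 0
11 0 6 -3 → min -3  ≤ -3 ✓
0 6 -3 10 → min -3  ≤ -3 ✓
6 -3 10 4 → min -3  ≤ -3 ✓
-3 10 4 3 → min -3  ≤ -3 ✓
10 4 3 10 → min 3
4 3 10 12 → min 3
3 10 12 2 → min 2
10 12 2 11 → min 2
12 2 11 14 → min 2
2 11 14 -8 → min -8  ≤ -3 ✓
11 14 -8 3 → min -8  ≤ -3 ✓
14 -8 3 4 → min -8  ≤ -3 ✓
-8 3 4 3 → min -8  ≤ -3 ✓
3 4 3 -2 → min -2
4 3 -2 14 → min -2
3 -2 14 -1 → min -2
-2 14 -1 2 → min -2
8 windows satisfy the condition.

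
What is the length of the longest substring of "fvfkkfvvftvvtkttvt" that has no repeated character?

3

[f] len 1
[f, v] len 2
[v, f] len 2
[v, f, k] len 3
[k] len 1
[k, f] len 2
[k, f, v] len 3
[v] len 1
[v, f] len 2
[v, f, t] len 3
[f, t, v] len 3
[v] len 1
[v, t] len 2
[v, t, k] len 3
[k, t] len 2
[t] len 1
[t, v] len 2
[v, t] len 2
Longest all-distinct length: 3.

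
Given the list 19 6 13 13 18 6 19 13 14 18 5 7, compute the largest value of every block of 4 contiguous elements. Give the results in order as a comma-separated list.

19, 18, 18, 19, 19, 19, 19, 18, 18

19 6 13 13 → max 19
6 13 13 18 → max 18
13 13 18 6 → max 18
13 18 6 19 → max 19
18 6 19 13 → max 19
6 19 13 14 → max 19
19 13 14 18 → max 19
13 14 18 5 → max 18
14 18 5 7 → max 18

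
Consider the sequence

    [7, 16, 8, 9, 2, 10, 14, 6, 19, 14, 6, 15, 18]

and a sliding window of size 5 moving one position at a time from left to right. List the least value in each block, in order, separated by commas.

[7, 16, 8, 9, 2] → min 2
[16, 8, 9, 2, 10] → min 2
[8, 9, 2, 10, 14] → min 2
[9, 2, 10, 14, 6] → min 2
[2, 10, 14, 6, 19] → min 2
[10, 14, 6, 19, 14] → min 6
[14, 6, 19, 14, 6] → min 6
[6, 19, 14, 6, 15] → min 6
[19, 14, 6, 15, 18] → min 6

2, 2, 2, 2, 2, 6, 6, 6, 6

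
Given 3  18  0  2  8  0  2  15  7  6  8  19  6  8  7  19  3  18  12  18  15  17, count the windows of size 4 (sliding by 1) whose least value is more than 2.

3 18 0 2 → min 0
18 0 2 8 → min 0
0 2 8 0 → min 0
2 8 0 2 → min 0
8 0 2 15 → min 0
0 2 15 7 → min 0
2 15 7 6 → min 2
15 7 6 8 → min 6  > 2 ✓
7 6 8 19 → min 6  > 2 ✓
6 8 19 6 → min 6  > 2 ✓
8 19 6 8 → min 6  > 2 ✓
19 6 8 7 → min 6  > 2 ✓
6 8 7 19 → min 6  > 2 ✓
8 7 19 3 → min 3  > 2 ✓
7 19 3 18 → min 3  > 2 ✓
19 3 18 12 → min 3  > 2 ✓
3 18 12 18 → min 3  > 2 ✓
18 12 18 15 → min 12  > 2 ✓
12 18 15 17 → min 12  > 2 ✓
12 windows satisfy the condition.

12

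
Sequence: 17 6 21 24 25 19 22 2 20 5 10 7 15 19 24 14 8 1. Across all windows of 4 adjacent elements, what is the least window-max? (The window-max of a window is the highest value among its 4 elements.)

15

Each size-4 window and its max:
[17, 6, 21, 24] → max 24
[6, 21, 24, 25] → max 25
[21, 24, 25, 19] → max 25
[24, 25, 19, 22] → max 25
[25, 19, 22, 2] → max 25
[19, 22, 2, 20] → max 22
[22, 2, 20, 5] → max 22
[2, 20, 5, 10] → max 20
[20, 5, 10, 7] → max 20
[5, 10, 7, 15] → max 15
[10, 7, 15, 19] → max 19
[7, 15, 19, 24] → max 24
[15, 19, 24, 14] → max 24
[19, 24, 14, 8] → max 24
[24, 14, 8, 1] → max 24
Least of these is 15.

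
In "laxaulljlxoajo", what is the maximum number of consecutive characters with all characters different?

[l] len 1
[l, a] len 2
[l, a, x] len 3
[x, a] len 2
[x, a, u] len 3
[x, a, u, l] len 4
[l] len 1
[l, j] len 2
[j, l] len 2
[j, l, x] len 3
[j, l, x, o] len 4
[j, l, x, o, a] len 5
[l, x, o, a, j] len 5
[a, j, o] len 3
Longest all-distinct length: 5.

5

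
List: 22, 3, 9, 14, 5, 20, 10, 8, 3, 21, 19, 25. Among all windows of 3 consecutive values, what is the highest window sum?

65

22 3 9 → sum 34
3 9 14 → sum 26
9 14 5 → sum 28
14 5 20 → sum 39
5 20 10 → sum 35
20 10 8 → sum 38
10 8 3 → sum 21
8 3 21 → sum 32
3 21 19 → sum 43
21 19 25 → sum 65
Highest of these is 65.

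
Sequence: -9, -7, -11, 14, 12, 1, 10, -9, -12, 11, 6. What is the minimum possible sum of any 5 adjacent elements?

-1

(-9, -7, -11, 14, 12) → sum -1
(-7, -11, 14, 12, 1) → sum 9
(-11, 14, 12, 1, 10) → sum 26
(14, 12, 1, 10, -9) → sum 28
(12, 1, 10, -9, -12) → sum 2
(1, 10, -9, -12, 11) → sum 1
(10, -9, -12, 11, 6) → sum 6
Minimum of these is -1.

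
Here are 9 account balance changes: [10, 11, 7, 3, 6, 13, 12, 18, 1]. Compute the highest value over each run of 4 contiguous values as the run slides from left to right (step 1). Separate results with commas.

11, 11, 13, 13, 18, 18

Sliding a size-4 window across the 9 values:
[10, 11, 7, 3] → max 11
[11, 7, 3, 6] → max 11
[7, 3, 6, 13] → max 13
[3, 6, 13, 12] → max 13
[6, 13, 12, 18] → max 18
[13, 12, 18, 1] → max 18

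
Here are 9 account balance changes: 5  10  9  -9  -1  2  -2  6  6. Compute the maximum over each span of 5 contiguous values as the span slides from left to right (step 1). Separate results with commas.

5 10 9 -9 -1 → max 10
10 9 -9 -1 2 → max 10
9 -9 -1 2 -2 → max 9
-9 -1 2 -2 6 → max 6
-1 2 -2 6 6 → max 6

10, 10, 9, 6, 6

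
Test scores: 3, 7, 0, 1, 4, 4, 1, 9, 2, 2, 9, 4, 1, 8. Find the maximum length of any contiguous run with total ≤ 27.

[3] sum 3 len 1
[3, 7] sum 10 len 2
[3, 7, 0] sum 10 len 3
[3, 7, 0, 1] sum 11 len 4
[3, 7, 0, 1, 4] sum 15 len 5
[3, 7, 0, 1, 4, 4] sum 19 len 6
[3, 7, 0, 1, 4, 4, 1] sum 20 len 7
[7, 0, 1, 4, 4, 1, 9] sum 26 len 7
[0, 1, 4, 4, 1, 9, 2] sum 21 len 7
[0, 1, 4, 4, 1, 9, 2, 2] sum 23 len 8
[4, 1, 9, 2, 2, 9] sum 27 len 6
[1, 9, 2, 2, 9, 4] sum 27 len 6
[9, 2, 2, 9, 4, 1] sum 27 len 6
[2, 2, 9, 4, 1, 8] sum 26 len 6
Longest length seen: 8.

8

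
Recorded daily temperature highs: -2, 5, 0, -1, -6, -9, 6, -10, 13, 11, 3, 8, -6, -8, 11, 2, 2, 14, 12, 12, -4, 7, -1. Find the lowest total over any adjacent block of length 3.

-16

(-2, 5, 0) → sum 3
(5, 0, -1) → sum 4
(0, -1, -6) → sum -7
(-1, -6, -9) → sum -16
(-6, -9, 6) → sum -9
(-9, 6, -10) → sum -13
(6, -10, 13) → sum 9
(-10, 13, 11) → sum 14
(13, 11, 3) → sum 27
(11, 3, 8) → sum 22
(3, 8, -6) → sum 5
(8, -6, -8) → sum -6
(-6, -8, 11) → sum -3
(-8, 11, 2) → sum 5
(11, 2, 2) → sum 15
(2, 2, 14) → sum 18
(2, 14, 12) → sum 28
(14, 12, 12) → sum 38
(12, 12, -4) → sum 20
(12, -4, 7) → sum 15
(-4, 7, -1) → sum 2
Lowest of these is -16.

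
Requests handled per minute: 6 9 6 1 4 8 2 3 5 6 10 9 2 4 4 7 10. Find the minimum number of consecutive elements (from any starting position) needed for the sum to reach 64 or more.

12

Extend right; whenever the sum reaches 64, record the length and shrink from the left:
add 6: running sum 6 < 64
add 9: running sum 15 < 64
add 6: running sum 21 < 64
add 1: running sum 22 < 64
add 4: running sum 26 < 64
add 8: running sum 34 < 64
add 2: running sum 36 < 64
add 3: running sum 39 < 64
add 5: running sum 44 < 64
add 6: running sum 50 < 64
add 10: running sum 60 < 64
end 11: [6, 9, 6, 1, 4, 8, 2, 3, 5, 6, 10, 9] sum 69, len 12
end 12: [9, 6, 1, 4, 8, 2, 3, 5, 6, 10, 9, 2] sum 65, len 12
end 13: [9, 6, 1, 4, 8, 2, 3, 5, 6, 10, 9, 2, 4] sum 69, len 13
end 14: [6, 1, 4, 8, 2, 3, 5, 6, 10, 9, 2, 4, 4] sum 64, len 13
end 15: [4, 8, 2, 3, 5, 6, 10, 9, 2, 4, 4, 7] sum 64, len 12
end 16: [8, 2, 3, 5, 6, 10, 9, 2, 4, 4, 7, 10] sum 70, len 12
Shortest qualifying length: 12.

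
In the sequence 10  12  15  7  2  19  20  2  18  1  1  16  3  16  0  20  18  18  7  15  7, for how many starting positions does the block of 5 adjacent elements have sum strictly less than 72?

[10, 12, 15, 7, 2] → sum 46  < 72 ✓
[12, 15, 7, 2, 19] → sum 55  < 72 ✓
[15, 7, 2, 19, 20] → sum 63  < 72 ✓
[7, 2, 19, 20, 2] → sum 50  < 72 ✓
[2, 19, 20, 2, 18] → sum 61  < 72 ✓
[19, 20, 2, 18, 1] → sum 60  < 72 ✓
[20, 2, 18, 1, 1] → sum 42  < 72 ✓
[2, 18, 1, 1, 16] → sum 38  < 72 ✓
[18, 1, 1, 16, 3] → sum 39  < 72 ✓
[1, 1, 16, 3, 16] → sum 37  < 72 ✓
[1, 16, 3, 16, 0] → sum 36  < 72 ✓
[16, 3, 16, 0, 20] → sum 55  < 72 ✓
[3, 16, 0, 20, 18] → sum 57  < 72 ✓
[16, 0, 20, 18, 18] → sum 72
[0, 20, 18, 18, 7] → sum 63  < 72 ✓
[20, 18, 18, 7, 15] → sum 78
[18, 18, 7, 15, 7] → sum 65  < 72 ✓
15 windows satisfy the condition.

15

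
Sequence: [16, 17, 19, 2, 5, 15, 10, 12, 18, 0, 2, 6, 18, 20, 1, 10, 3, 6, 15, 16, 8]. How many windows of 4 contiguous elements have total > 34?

(16, 17, 19, 2) → sum 54  > 34 ✓
(17, 19, 2, 5) → sum 43  > 34 ✓
(19, 2, 5, 15) → sum 41  > 34 ✓
(2, 5, 15, 10) → sum 32
(5, 15, 10, 12) → sum 42  > 34 ✓
(15, 10, 12, 18) → sum 55  > 34 ✓
(10, 12, 18, 0) → sum 40  > 34 ✓
(12, 18, 0, 2) → sum 32
(18, 0, 2, 6) → sum 26
(0, 2, 6, 18) → sum 26
(2, 6, 18, 20) → sum 46  > 34 ✓
(6, 18, 20, 1) → sum 45  > 34 ✓
(18, 20, 1, 10) → sum 49  > 34 ✓
(20, 1, 10, 3) → sum 34
(1, 10, 3, 6) → sum 20
(10, 3, 6, 15) → sum 34
(3, 6, 15, 16) → sum 40  > 34 ✓
(6, 15, 16, 8) → sum 45  > 34 ✓
11 windows satisfy the condition.

11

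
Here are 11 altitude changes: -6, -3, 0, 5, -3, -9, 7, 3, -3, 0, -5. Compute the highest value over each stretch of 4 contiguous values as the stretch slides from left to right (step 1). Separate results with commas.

5, 5, 5, 7, 7, 7, 7, 3

[-6, -3, 0, 5] → max 5
[-3, 0, 5, -3] → max 5
[0, 5, -3, -9] → max 5
[5, -3, -9, 7] → max 7
[-3, -9, 7, 3] → max 7
[-9, 7, 3, -3] → max 7
[7, 3, -3, 0] → max 7
[3, -3, 0, -5] → max 3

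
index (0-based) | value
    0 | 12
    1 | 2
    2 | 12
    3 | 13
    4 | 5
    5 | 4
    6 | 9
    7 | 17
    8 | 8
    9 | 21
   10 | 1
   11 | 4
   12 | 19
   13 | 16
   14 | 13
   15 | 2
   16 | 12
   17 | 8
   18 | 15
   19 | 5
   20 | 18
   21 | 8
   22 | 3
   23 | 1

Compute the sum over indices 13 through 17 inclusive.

51

Elements at indices 13..17: 16, 13, 2, 12, 8
sum(16, 13, 2, 12, 8) = 51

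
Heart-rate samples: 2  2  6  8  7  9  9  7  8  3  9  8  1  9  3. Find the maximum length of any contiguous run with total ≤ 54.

[2] sum 2 len 1
[2, 2] sum 4 len 2
[2, 2, 6] sum 10 len 3
[2, 2, 6, 8] sum 18 len 4
[2, 2, 6, 8, 7] sum 25 len 5
[2, 2, 6, 8, 7, 9] sum 34 len 6
[2, 2, 6, 8, 7, 9, 9] sum 43 len 7
[2, 2, 6, 8, 7, 9, 9, 7] sum 50 len 8
[6, 8, 7, 9, 9, 7, 8] sum 54 len 7
[8, 7, 9, 9, 7, 8, 3] sum 51 len 7
[7, 9, 9, 7, 8, 3, 9] sum 52 len 7
[9, 9, 7, 8, 3, 9, 8] sum 53 len 7
[9, 9, 7, 8, 3, 9, 8, 1] sum 54 len 8
[9, 7, 8, 3, 9, 8, 1, 9] sum 54 len 8
[7, 8, 3, 9, 8, 1, 9, 3] sum 48 len 8
Longest length seen: 8.

8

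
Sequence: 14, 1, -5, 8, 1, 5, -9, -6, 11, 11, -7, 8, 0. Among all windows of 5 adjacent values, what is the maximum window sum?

14 1 -5 8 1 → sum 19
1 -5 8 1 5 → sum 10
-5 8 1 5 -9 → sum 0
8 1 5 -9 -6 → sum -1
1 5 -9 -6 11 → sum 2
5 -9 -6 11 11 → sum 12
-9 -6 11 11 -7 → sum 0
-6 11 11 -7 8 → sum 17
11 11 -7 8 0 → sum 23
Maximum of these is 23.

23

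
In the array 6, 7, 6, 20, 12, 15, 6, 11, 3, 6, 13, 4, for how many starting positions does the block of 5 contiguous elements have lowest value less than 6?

(6, 7, 6, 20, 12) → min 6
(7, 6, 20, 12, 15) → min 6
(6, 20, 12, 15, 6) → min 6
(20, 12, 15, 6, 11) → min 6
(12, 15, 6, 11, 3) → min 3  < 6 ✓
(15, 6, 11, 3, 6) → min 3  < 6 ✓
(6, 11, 3, 6, 13) → min 3  < 6 ✓
(11, 3, 6, 13, 4) → min 3  < 6 ✓
4 windows satisfy the condition.

4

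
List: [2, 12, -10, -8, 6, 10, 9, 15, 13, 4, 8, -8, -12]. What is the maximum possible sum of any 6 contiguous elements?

59

(2, 12, -10, -8, 6, 10) → sum 12
(12, -10, -8, 6, 10, 9) → sum 19
(-10, -8, 6, 10, 9, 15) → sum 22
(-8, 6, 10, 9, 15, 13) → sum 45
(6, 10, 9, 15, 13, 4) → sum 57
(10, 9, 15, 13, 4, 8) → sum 59
(9, 15, 13, 4, 8, -8) → sum 41
(15, 13, 4, 8, -8, -12) → sum 20
Maximum of these is 59.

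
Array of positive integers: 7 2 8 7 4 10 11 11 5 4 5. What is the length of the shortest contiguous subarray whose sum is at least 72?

Extend right; whenever the sum reaches 72, record the length and shrink from the left:
add 7: running sum 7 < 72
add 2: running sum 9 < 72
add 8: running sum 17 < 72
add 7: running sum 24 < 72
add 4: running sum 28 < 72
add 10: running sum 38 < 72
add 11: running sum 49 < 72
add 11: running sum 60 < 72
add 5: running sum 65 < 72
add 4: running sum 69 < 72
end 10: [7, 2, 8, 7, 4, 10, 11, 11, 5, 4, 5] sum 74, len 11
Shortest qualifying length: 11.

11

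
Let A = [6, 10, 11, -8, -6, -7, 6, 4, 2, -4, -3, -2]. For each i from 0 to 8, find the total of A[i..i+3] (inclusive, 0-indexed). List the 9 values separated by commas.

Sliding a size-4 window across the 12 values:
6 10 11 -8 → sum 19
10 11 -8 -6 → sum 7
11 -8 -6 -7 → sum -10
-8 -6 -7 6 → sum -15
-6 -7 6 4 → sum -3
-7 6 4 2 → sum 5
6 4 2 -4 → sum 8
4 2 -4 -3 → sum -1
2 -4 -3 -2 → sum -7

19, 7, -10, -15, -3, 5, 8, -1, -7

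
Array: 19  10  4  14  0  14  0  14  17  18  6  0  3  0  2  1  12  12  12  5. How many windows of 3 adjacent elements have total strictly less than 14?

4

[19, 10, 4] → sum 33
[10, 4, 14] → sum 28
[4, 14, 0] → sum 18
[14, 0, 14] → sum 28
[0, 14, 0] → sum 14
[14, 0, 14] → sum 28
[0, 14, 17] → sum 31
[14, 17, 18] → sum 49
[17, 18, 6] → sum 41
[18, 6, 0] → sum 24
[6, 0, 3] → sum 9  < 14 ✓
[0, 3, 0] → sum 3  < 14 ✓
[3, 0, 2] → sum 5  < 14 ✓
[0, 2, 1] → sum 3  < 14 ✓
[2, 1, 12] → sum 15
[1, 12, 12] → sum 25
[12, 12, 12] → sum 36
[12, 12, 5] → sum 29
4 windows satisfy the condition.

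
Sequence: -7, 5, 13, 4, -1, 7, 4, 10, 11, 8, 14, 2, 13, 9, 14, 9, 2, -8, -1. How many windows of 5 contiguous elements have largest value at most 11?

[-7, 5, 13, 4, -1] → max 13
[5, 13, 4, -1, 7] → max 13
[13, 4, -1, 7, 4] → max 13
[4, -1, 7, 4, 10] → max 10  ≤ 11 ✓
[-1, 7, 4, 10, 11] → max 11  ≤ 11 ✓
[7, 4, 10, 11, 8] → max 11  ≤ 11 ✓
[4, 10, 11, 8, 14] → max 14
[10, 11, 8, 14, 2] → max 14
[11, 8, 14, 2, 13] → max 14
[8, 14, 2, 13, 9] → max 14
[14, 2, 13, 9, 14] → max 14
[2, 13, 9, 14, 9] → max 14
[13, 9, 14, 9, 2] → max 14
[9, 14, 9, 2, -8] → max 14
[14, 9, 2, -8, -1] → max 14
3 windows satisfy the condition.

3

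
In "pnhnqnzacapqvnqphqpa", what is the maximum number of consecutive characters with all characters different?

[p] len 1
[p, n] len 2
[p, n, h] len 3
[h, n] len 2
[h, n, q] len 3
[q, n] len 2
[q, n, z] len 3
[q, n, z, a] len 4
[q, n, z, a, c] len 5
[c, a] len 2
[c, a, p] len 3
[c, a, p, q] len 4
[c, a, p, q, v] len 5
[c, a, p, q, v, n] len 6
[v, n, q] len 3
[v, n, q, p] len 4
[v, n, q, p, h] len 5
[p, h, q] len 3
[h, q, p] len 3
[h, q, p, a] len 4
Longest all-distinct length: 6.

6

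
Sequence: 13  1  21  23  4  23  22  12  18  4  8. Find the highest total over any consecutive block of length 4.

(13, 1, 21, 23) → sum 58
(1, 21, 23, 4) → sum 49
(21, 23, 4, 23) → sum 71
(23, 4, 23, 22) → sum 72
(4, 23, 22, 12) → sum 61
(23, 22, 12, 18) → sum 75
(22, 12, 18, 4) → sum 56
(12, 18, 4, 8) → sum 42
Highest of these is 75.

75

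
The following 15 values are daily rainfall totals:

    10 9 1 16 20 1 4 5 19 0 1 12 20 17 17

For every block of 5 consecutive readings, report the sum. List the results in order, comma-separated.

(10, 9, 1, 16, 20) → sum 56
(9, 1, 16, 20, 1) → sum 47
(1, 16, 20, 1, 4) → sum 42
(16, 20, 1, 4, 5) → sum 46
(20, 1, 4, 5, 19) → sum 49
(1, 4, 5, 19, 0) → sum 29
(4, 5, 19, 0, 1) → sum 29
(5, 19, 0, 1, 12) → sum 37
(19, 0, 1, 12, 20) → sum 52
(0, 1, 12, 20, 17) → sum 50
(1, 12, 20, 17, 17) → sum 67

56, 47, 42, 46, 49, 29, 29, 37, 52, 50, 67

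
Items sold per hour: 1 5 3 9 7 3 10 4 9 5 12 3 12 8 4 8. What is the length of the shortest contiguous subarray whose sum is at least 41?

5

add 1: running sum 1 < 41
add 5: running sum 6 < 41
add 3: running sum 9 < 41
add 9: running sum 18 < 41
add 7: running sum 25 < 41
add 3: running sum 28 < 41
add 10: running sum 38 < 41
end 7: [5, 3, 9, 7, 3, 10, 4] sum 41, len 7
end 8: [9, 7, 3, 10, 4, 9] sum 42, len 6
end 9: [9, 7, 3, 10, 4, 9, 5] sum 47, len 7
end 10: [3, 10, 4, 9, 5, 12] sum 43, len 6
end 11: [10, 4, 9, 5, 12, 3] sum 43, len 6
end 12: [9, 5, 12, 3, 12] sum 41, len 5
end 13: [9, 5, 12, 3, 12, 8] sum 49, len 6
end 14: [5, 12, 3, 12, 8, 4] sum 44, len 6
end 15: [12, 3, 12, 8, 4, 8] sum 47, len 6
Shortest qualifying length: 5.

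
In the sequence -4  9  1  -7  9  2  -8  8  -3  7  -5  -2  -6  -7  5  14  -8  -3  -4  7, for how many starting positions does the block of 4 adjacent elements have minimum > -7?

-4 9 1 -7 → min -7
9 1 -7 9 → min -7
1 -7 9 2 → min -7
-7 9 2 -8 → min -8
9 2 -8 8 → min -8
2 -8 8 -3 → min -8
-8 8 -3 7 → min -8
8 -3 7 -5 → min -5  > -7 ✓
-3 7 -5 -2 → min -5  > -7 ✓
7 -5 -2 -6 → min -6  > -7 ✓
-5 -2 -6 -7 → min -7
-2 -6 -7 5 → min -7
-6 -7 5 14 → min -7
-7 5 14 -8 → min -8
5 14 -8 -3 → min -8
14 -8 -3 -4 → min -8
-8 -3 -4 7 → min -8
3 windows satisfy the condition.

3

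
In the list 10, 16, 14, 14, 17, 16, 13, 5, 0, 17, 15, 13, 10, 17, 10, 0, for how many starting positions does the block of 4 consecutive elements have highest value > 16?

[10, 16, 14, 14] → max 16
[16, 14, 14, 17] → max 17  > 16 ✓
[14, 14, 17, 16] → max 17  > 16 ✓
[14, 17, 16, 13] → max 17  > 16 ✓
[17, 16, 13, 5] → max 17  > 16 ✓
[16, 13, 5, 0] → max 16
[13, 5, 0, 17] → max 17  > 16 ✓
[5, 0, 17, 15] → max 17  > 16 ✓
[0, 17, 15, 13] → max 17  > 16 ✓
[17, 15, 13, 10] → max 17  > 16 ✓
[15, 13, 10, 17] → max 17  > 16 ✓
[13, 10, 17, 10] → max 17  > 16 ✓
[10, 17, 10, 0] → max 17  > 16 ✓
11 windows satisfy the condition.

11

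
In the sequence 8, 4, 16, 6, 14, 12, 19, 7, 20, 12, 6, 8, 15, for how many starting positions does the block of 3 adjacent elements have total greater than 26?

9

[8, 4, 16] → sum 28  > 26 ✓
[4, 16, 6] → sum 26
[16, 6, 14] → sum 36  > 26 ✓
[6, 14, 12] → sum 32  > 26 ✓
[14, 12, 19] → sum 45  > 26 ✓
[12, 19, 7] → sum 38  > 26 ✓
[19, 7, 20] → sum 46  > 26 ✓
[7, 20, 12] → sum 39  > 26 ✓
[20, 12, 6] → sum 38  > 26 ✓
[12, 6, 8] → sum 26
[6, 8, 15] → sum 29  > 26 ✓
9 windows satisfy the condition.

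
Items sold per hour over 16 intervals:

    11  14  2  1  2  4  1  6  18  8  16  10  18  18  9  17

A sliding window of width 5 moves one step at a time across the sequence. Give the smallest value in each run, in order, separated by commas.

[11, 14, 2, 1, 2] → min 1
[14, 2, 1, 2, 4] → min 1
[2, 1, 2, 4, 1] → min 1
[1, 2, 4, 1, 6] → min 1
[2, 4, 1, 6, 18] → min 1
[4, 1, 6, 18, 8] → min 1
[1, 6, 18, 8, 16] → min 1
[6, 18, 8, 16, 10] → min 6
[18, 8, 16, 10, 18] → min 8
[8, 16, 10, 18, 18] → min 8
[16, 10, 18, 18, 9] → min 9
[10, 18, 18, 9, 17] → min 9

1, 1, 1, 1, 1, 1, 1, 6, 8, 8, 9, 9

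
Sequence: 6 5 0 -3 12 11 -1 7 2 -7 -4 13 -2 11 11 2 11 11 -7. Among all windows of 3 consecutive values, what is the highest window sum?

24

(6, 5, 0) → sum 11
(5, 0, -3) → sum 2
(0, -3, 12) → sum 9
(-3, 12, 11) → sum 20
(12, 11, -1) → sum 22
(11, -1, 7) → sum 17
(-1, 7, 2) → sum 8
(7, 2, -7) → sum 2
(2, -7, -4) → sum -9
(-7, -4, 13) → sum 2
(-4, 13, -2) → sum 7
(13, -2, 11) → sum 22
(-2, 11, 11) → sum 20
(11, 11, 2) → sum 24
(11, 2, 11) → sum 24
(2, 11, 11) → sum 24
(11, 11, -7) → sum 15
Highest of these is 24.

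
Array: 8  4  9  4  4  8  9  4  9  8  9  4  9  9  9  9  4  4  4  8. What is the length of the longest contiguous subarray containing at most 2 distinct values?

[8] 1 distinct, len 1
[8, 4] 2 distinct, len 2
[4, 9] 2 distinct, len 2
[4, 9, 4] 2 distinct, len 3
[4, 9, 4, 4] 2 distinct, len 4
[4, 4, 8] 2 distinct, len 3
[8, 9] 2 distinct, len 2
[9, 4] 2 distinct, len 2
[9, 4, 9] 2 distinct, len 3
[9, 8] 2 distinct, len 2
[9, 8, 9] 2 distinct, len 3
[9, 4] 2 distinct, len 2
[9, 4, 9] 2 distinct, len 3
[9, 4, 9, 9] 2 distinct, len 4
[9, 4, 9, 9, 9] 2 distinct, len 5
[9, 4, 9, 9, 9, 9] 2 distinct, len 6
[9, 4, 9, 9, 9, 9, 4] 2 distinct, len 7
[9, 4, 9, 9, 9, 9, 4, 4] 2 distinct, len 8
[9, 4, 9, 9, 9, 9, 4, 4, 4] 2 distinct, len 9
[4, 4, 4, 8] 2 distinct, len 4
Longest length with ≤2 distinct: 9.

9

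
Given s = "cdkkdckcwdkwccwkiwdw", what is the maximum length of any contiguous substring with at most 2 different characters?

add c: window [c] (1 distinct), len 1
add d: window [c, d] (2 distinct), len 2
add k: window [d, k] (2 distinct), len 2
add k: window [d, k, k] (2 distinct), len 3
add d: window [d, k, k, d] (2 distinct), len 4
add c: window [d, c] (2 distinct), len 2
add k: window [c, k] (2 distinct), len 2
add c: window [c, k, c] (2 distinct), len 3
add w: window [c, w] (2 distinct), len 2
add d: window [w, d] (2 distinct), len 2
add k: window [d, k] (2 distinct), len 2
add w: window [k, w] (2 distinct), len 2
add c: window [w, c] (2 distinct), len 2
add c: window [w, c, c] (2 distinct), len 3
add w: window [w, c, c, w] (2 distinct), len 4
add k: window [w, k] (2 distinct), len 2
add i: window [k, i] (2 distinct), len 2
add w: window [i, w] (2 distinct), len 2
add d: window [w, d] (2 distinct), len 2
add w: window [w, d, w] (2 distinct), len 3
Longest length with ≤2 distinct: 4.

4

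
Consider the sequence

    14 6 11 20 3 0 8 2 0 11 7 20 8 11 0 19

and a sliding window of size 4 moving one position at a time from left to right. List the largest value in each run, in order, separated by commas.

14 6 11 20 → max 20
6 11 20 3 → max 20
11 20 3 0 → max 20
20 3 0 8 → max 20
3 0 8 2 → max 8
0 8 2 0 → max 8
8 2 0 11 → max 11
2 0 11 7 → max 11
0 11 7 20 → max 20
11 7 20 8 → max 20
7 20 8 11 → max 20
20 8 11 0 → max 20
8 11 0 19 → max 19

20, 20, 20, 20, 8, 8, 11, 11, 20, 20, 20, 20, 19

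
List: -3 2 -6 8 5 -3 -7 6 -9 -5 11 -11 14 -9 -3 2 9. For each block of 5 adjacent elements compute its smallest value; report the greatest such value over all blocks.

-6

[-3, 2, -6, 8, 5] → min -6
[2, -6, 8, 5, -3] → min -6
[-6, 8, 5, -3, -7] → min -7
[8, 5, -3, -7, 6] → min -7
[5, -3, -7, 6, -9] → min -9
[-3, -7, 6, -9, -5] → min -9
[-7, 6, -9, -5, 11] → min -9
[6, -9, -5, 11, -11] → min -11
[-9, -5, 11, -11, 14] → min -11
[-5, 11, -11, 14, -9] → min -11
[11, -11, 14, -9, -3] → min -11
[-11, 14, -9, -3, 2] → min -11
[14, -9, -3, 2, 9] → min -9
Greatest of these is -6.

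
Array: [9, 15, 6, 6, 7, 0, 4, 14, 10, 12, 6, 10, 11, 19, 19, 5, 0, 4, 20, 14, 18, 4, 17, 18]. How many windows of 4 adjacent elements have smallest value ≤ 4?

9 15 6 6 → min 6
15 6 6 7 → min 6
6 6 7 0 → min 0  ≤ 4 ✓
6 7 0 4 → min 0  ≤ 4 ✓
7 0 4 14 → min 0  ≤ 4 ✓
0 4 14 10 → min 0  ≤ 4 ✓
4 14 10 12 → min 4  ≤ 4 ✓
14 10 12 6 → min 6
10 12 6 10 → min 6
12 6 10 11 → min 6
6 10 11 19 → min 6
10 11 19 19 → min 10
11 19 19 5 → min 5
19 19 5 0 → min 0  ≤ 4 ✓
19 5 0 4 → min 0  ≤ 4 ✓
5 0 4 20 → min 0  ≤ 4 ✓
0 4 20 14 → min 0  ≤ 4 ✓
4 20 14 18 → min 4  ≤ 4 ✓
20 14 18 4 → min 4  ≤ 4 ✓
14 18 4 17 → min 4  ≤ 4 ✓
18 4 17 18 → min 4  ≤ 4 ✓
13 windows satisfy the condition.

13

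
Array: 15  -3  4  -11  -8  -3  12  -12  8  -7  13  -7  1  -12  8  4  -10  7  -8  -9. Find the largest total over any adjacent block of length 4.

9

15 -3 4 -11 → sum 5
-3 4 -11 -8 → sum -18
4 -11 -8 -3 → sum -18
-11 -8 -3 12 → sum -10
-8 -3 12 -12 → sum -11
-3 12 -12 8 → sum 5
12 -12 8 -7 → sum 1
-12 8 -7 13 → sum 2
8 -7 13 -7 → sum 7
-7 13 -7 1 → sum 0
13 -7 1 -12 → sum -5
-7 1 -12 8 → sum -10
1 -12 8 4 → sum 1
-12 8 4 -10 → sum -10
8 4 -10 7 → sum 9
4 -10 7 -8 → sum -7
-10 7 -8 -9 → sum -20
Largest of these is 9.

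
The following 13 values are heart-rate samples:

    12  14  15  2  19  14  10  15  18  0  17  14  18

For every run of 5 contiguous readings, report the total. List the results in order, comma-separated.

62, 64, 60, 60, 76, 57, 60, 64, 67

12 14 15 2 19 → sum 62
14 15 2 19 14 → sum 64
15 2 19 14 10 → sum 60
2 19 14 10 15 → sum 60
19 14 10 15 18 → sum 76
14 10 15 18 0 → sum 57
10 15 18 0 17 → sum 60
15 18 0 17 14 → sum 64
18 0 17 14 18 → sum 67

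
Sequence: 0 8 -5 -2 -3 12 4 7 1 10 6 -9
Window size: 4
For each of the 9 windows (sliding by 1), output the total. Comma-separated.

[0, 8, -5, -2] → sum 1
[8, -5, -2, -3] → sum -2
[-5, -2, -3, 12] → sum 2
[-2, -3, 12, 4] → sum 11
[-3, 12, 4, 7] → sum 20
[12, 4, 7, 1] → sum 24
[4, 7, 1, 10] → sum 22
[7, 1, 10, 6] → sum 24
[1, 10, 6, -9] → sum 8

1, -2, 2, 11, 20, 24, 22, 24, 8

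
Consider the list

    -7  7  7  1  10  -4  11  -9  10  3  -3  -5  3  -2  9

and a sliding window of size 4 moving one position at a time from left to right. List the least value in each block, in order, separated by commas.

-7 7 7 1 → min -7
7 7 1 10 → min 1
7 1 10 -4 → min -4
1 10 -4 11 → min -4
10 -4 11 -9 → min -9
-4 11 -9 10 → min -9
11 -9 10 3 → min -9
-9 10 3 -3 → min -9
10 3 -3 -5 → min -5
3 -3 -5 3 → min -5
-3 -5 3 -2 → min -5
-5 3 -2 9 → min -5

-7, 1, -4, -4, -9, -9, -9, -9, -5, -5, -5, -5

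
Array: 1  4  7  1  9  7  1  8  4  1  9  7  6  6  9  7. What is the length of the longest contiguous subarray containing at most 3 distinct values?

6

[1] 1 distinct, len 1
[1, 4] 2 distinct, len 2
[1, 4, 7] 3 distinct, len 3
[1, 4, 7, 1] 3 distinct, len 4
[7, 1, 9] 3 distinct, len 3
[7, 1, 9, 7] 3 distinct, len 4
[7, 1, 9, 7, 1] 3 distinct, len 5
[7, 1, 8] 3 distinct, len 3
[1, 8, 4] 3 distinct, len 3
[1, 8, 4, 1] 3 distinct, len 4
[4, 1, 9] 3 distinct, len 3
[1, 9, 7] 3 distinct, len 3
[9, 7, 6] 3 distinct, len 3
[9, 7, 6, 6] 3 distinct, len 4
[9, 7, 6, 6, 9] 3 distinct, len 5
[9, 7, 6, 6, 9, 7] 3 distinct, len 6
Longest length with ≤3 distinct: 6.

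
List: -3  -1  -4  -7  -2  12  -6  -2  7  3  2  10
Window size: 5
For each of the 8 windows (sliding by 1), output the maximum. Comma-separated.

-1, 12, 12, 12, 12, 12, 7, 10

[-3, -1, -4, -7, -2] → max -1
[-1, -4, -7, -2, 12] → max 12
[-4, -7, -2, 12, -6] → max 12
[-7, -2, 12, -6, -2] → max 12
[-2, 12, -6, -2, 7] → max 12
[12, -6, -2, 7, 3] → max 12
[-6, -2, 7, 3, 2] → max 7
[-2, 7, 3, 2, 10] → max 10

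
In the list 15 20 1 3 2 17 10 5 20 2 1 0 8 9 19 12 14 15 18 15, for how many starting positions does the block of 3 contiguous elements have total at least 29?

15 20 1 → sum 36  ≥ 29 ✓
20 1 3 → sum 24
1 3 2 → sum 6
3 2 17 → sum 22
2 17 10 → sum 29  ≥ 29 ✓
17 10 5 → sum 32  ≥ 29 ✓
10 5 20 → sum 35  ≥ 29 ✓
5 20 2 → sum 27
20 2 1 → sum 23
2 1 0 → sum 3
1 0 8 → sum 9
0 8 9 → sum 17
8 9 19 → sum 36  ≥ 29 ✓
9 19 12 → sum 40  ≥ 29 ✓
19 12 14 → sum 45  ≥ 29 ✓
12 14 15 → sum 41  ≥ 29 ✓
14 15 18 → sum 47  ≥ 29 ✓
15 18 15 → sum 48  ≥ 29 ✓
10 windows satisfy the condition.

10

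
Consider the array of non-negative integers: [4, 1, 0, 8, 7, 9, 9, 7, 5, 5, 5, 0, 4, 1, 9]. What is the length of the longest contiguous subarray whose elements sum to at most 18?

add 4: [4] sum 4, len 1
add 1: [4, 1] sum 5, len 2
add 0: [4, 1, 0] sum 5, len 3
add 8: [4, 1, 0, 8] sum 13, len 4
add 7: [1, 0, 8, 7] sum 16, len 4
add 9: [7, 9] sum 16, len 2
add 9: [9, 9] sum 18, len 2
add 7: [9, 7] sum 16, len 2
add 5: [7, 5] sum 12, len 2
add 5: [7, 5, 5] sum 17, len 3
add 5: [5, 5, 5] sum 15, len 3
add 0: [5, 5, 5, 0] sum 15, len 4
add 4: [5, 5, 0, 4] sum 14, len 4
add 1: [5, 5, 0, 4, 1] sum 15, len 5
add 9: [0, 4, 1, 9] sum 14, len 4
Longest length seen: 5.

5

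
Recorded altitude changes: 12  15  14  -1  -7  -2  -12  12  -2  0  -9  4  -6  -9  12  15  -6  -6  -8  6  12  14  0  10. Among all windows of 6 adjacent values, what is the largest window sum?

34

(12, 15, 14, -1, -7, -2) → sum 31
(15, 14, -1, -7, -2, -12) → sum 7
(14, -1, -7, -2, -12, 12) → sum 4
(-1, -7, -2, -12, 12, -2) → sum -12
(-7, -2, -12, 12, -2, 0) → sum -11
(-2, -12, 12, -2, 0, -9) → sum -13
(-12, 12, -2, 0, -9, 4) → sum -7
(12, -2, 0, -9, 4, -6) → sum -1
(-2, 0, -9, 4, -6, -9) → sum -22
(0, -9, 4, -6, -9, 12) → sum -8
(-9, 4, -6, -9, 12, 15) → sum 7
(4, -6, -9, 12, 15, -6) → sum 10
(-6, -9, 12, 15, -6, -6) → sum 0
(-9, 12, 15, -6, -6, -8) → sum -2
(12, 15, -6, -6, -8, 6) → sum 13
(15, -6, -6, -8, 6, 12) → sum 13
(-6, -6, -8, 6, 12, 14) → sum 12
(-6, -8, 6, 12, 14, 0) → sum 18
(-8, 6, 12, 14, 0, 10) → sum 34
Largest of these is 34.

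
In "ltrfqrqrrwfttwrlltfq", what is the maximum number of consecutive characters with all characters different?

add l: [l] len 1
add t: [l, t] len 2
add r: [l, t, r] len 3
add f: [l, t, r, f] len 4
add q: [l, t, r, f, q] len 5
add r (repeat r, move left end past it): [f, q, r] len 3
add q (repeat q, move left end past it): [r, q] len 2
add r (repeat r, move left end past it): [q, r] len 2
add r (repeat r, move left end past it): [r] len 1
add w: [r, w] len 2
add f: [r, w, f] len 3
add t: [r, w, f, t] len 4
add t (repeat t, move left end past it): [t] len 1
add w: [t, w] len 2
add r: [t, w, r] len 3
add l: [t, w, r, l] len 4
add l (repeat l, move left end past it): [l] len 1
add t: [l, t] len 2
add f: [l, t, f] len 3
add q: [l, t, f, q] len 4
Longest all-distinct length: 5.

5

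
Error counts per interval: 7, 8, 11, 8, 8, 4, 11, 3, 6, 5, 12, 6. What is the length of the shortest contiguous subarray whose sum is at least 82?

11

add 7: running sum 7 < 82
add 8: running sum 15 < 82
add 11: running sum 26 < 82
add 8: running sum 34 < 82
add 8: running sum 42 < 82
add 4: running sum 46 < 82
add 11: running sum 57 < 82
add 3: running sum 60 < 82
add 6: running sum 66 < 82
add 5: running sum 71 < 82
add 12: shortest ending here [7, 8, 11, 8, 8, 4, 11, 3, 6, 5, 12] sum 83, len 11
add 6: shortest ending here [8, 11, 8, 8, 4, 11, 3, 6, 5, 12, 6] sum 82, len 11
Shortest qualifying length: 11.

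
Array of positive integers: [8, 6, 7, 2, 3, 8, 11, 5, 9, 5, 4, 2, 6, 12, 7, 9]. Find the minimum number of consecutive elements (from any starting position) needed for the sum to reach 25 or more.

3

add 8: running sum 8 < 25
add 6: running sum 14 < 25
add 7: running sum 21 < 25
add 2: running sum 23 < 25
add 3: shortest ending here [8, 6, 7, 2, 3] sum 26, len 5
add 8: shortest ending here [6, 7, 2, 3, 8] sum 26, len 5
add 11: shortest ending here [7, 2, 3, 8, 11] sum 31, len 5
add 5: shortest ending here [3, 8, 11, 5] sum 27, len 4
add 9: shortest ending here [11, 5, 9] sum 25, len 3
add 5: shortest ending here [11, 5, 9, 5] sum 30, len 4
add 4: shortest ending here [11, 5, 9, 5, 4] sum 34, len 5
add 2: shortest ending here [5, 9, 5, 4, 2] sum 25, len 5
add 6: shortest ending here [9, 5, 4, 2, 6] sum 26, len 5
add 12: shortest ending here [5, 4, 2, 6, 12] sum 29, len 5
add 7: shortest ending here [6, 12, 7] sum 25, len 3
add 9: shortest ending here [12, 7, 9] sum 28, len 3
Shortest qualifying length: 3.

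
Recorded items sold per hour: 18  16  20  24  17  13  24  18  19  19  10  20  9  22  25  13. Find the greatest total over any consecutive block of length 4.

18 16 20 24 → sum 78
16 20 24 17 → sum 77
20 24 17 13 → sum 74
24 17 13 24 → sum 78
17 13 24 18 → sum 72
13 24 18 19 → sum 74
24 18 19 19 → sum 80
18 19 19 10 → sum 66
19 19 10 20 → sum 68
19 10 20 9 → sum 58
10 20 9 22 → sum 61
20 9 22 25 → sum 76
9 22 25 13 → sum 69
Greatest of these is 80.

80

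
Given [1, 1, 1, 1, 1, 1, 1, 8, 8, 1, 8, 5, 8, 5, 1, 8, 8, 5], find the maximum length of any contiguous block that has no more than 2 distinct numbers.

11

[1] 1 distinct, len 1
[1, 1] 1 distinct, len 2
[1, 1, 1] 1 distinct, len 3
[1, 1, 1, 1] 1 distinct, len 4
[1, 1, 1, 1, 1] 1 distinct, len 5
[1, 1, 1, 1, 1, 1] 1 distinct, len 6
[1, 1, 1, 1, 1, 1, 1] 1 distinct, len 7
[1, 1, 1, 1, 1, 1, 1, 8] 2 distinct, len 8
[1, 1, 1, 1, 1, 1, 1, 8, 8] 2 distinct, len 9
[1, 1, 1, 1, 1, 1, 1, 8, 8, 1] 2 distinct, len 10
[1, 1, 1, 1, 1, 1, 1, 8, 8, 1, 8] 2 distinct, len 11
[8, 5] 2 distinct, len 2
[8, 5, 8] 2 distinct, len 3
[8, 5, 8, 5] 2 distinct, len 4
[5, 1] 2 distinct, len 2
[1, 8] 2 distinct, len 2
[1, 8, 8] 2 distinct, len 3
[8, 8, 5] 2 distinct, len 3
Longest length with ≤2 distinct: 11.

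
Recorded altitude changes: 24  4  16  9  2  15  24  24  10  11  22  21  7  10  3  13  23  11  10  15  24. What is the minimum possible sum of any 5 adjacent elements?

(24, 4, 16, 9, 2) → sum 55
(4, 16, 9, 2, 15) → sum 46
(16, 9, 2, 15, 24) → sum 66
(9, 2, 15, 24, 24) → sum 74
(2, 15, 24, 24, 10) → sum 75
(15, 24, 24, 10, 11) → sum 84
(24, 24, 10, 11, 22) → sum 91
(24, 10, 11, 22, 21) → sum 88
(10, 11, 22, 21, 7) → sum 71
(11, 22, 21, 7, 10) → sum 71
(22, 21, 7, 10, 3) → sum 63
(21, 7, 10, 3, 13) → sum 54
(7, 10, 3, 13, 23) → sum 56
(10, 3, 13, 23, 11) → sum 60
(3, 13, 23, 11, 10) → sum 60
(13, 23, 11, 10, 15) → sum 72
(23, 11, 10, 15, 24) → sum 83
Minimum of these is 46.

46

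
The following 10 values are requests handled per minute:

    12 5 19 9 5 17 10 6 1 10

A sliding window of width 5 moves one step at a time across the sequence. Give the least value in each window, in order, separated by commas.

(12, 5, 19, 9, 5) → min 5
(5, 19, 9, 5, 17) → min 5
(19, 9, 5, 17, 10) → min 5
(9, 5, 17, 10, 6) → min 5
(5, 17, 10, 6, 1) → min 1
(17, 10, 6, 1, 10) → min 1

5, 5, 5, 5, 1, 1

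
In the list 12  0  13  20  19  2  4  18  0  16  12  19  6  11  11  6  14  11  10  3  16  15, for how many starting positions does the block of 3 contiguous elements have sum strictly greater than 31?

[12, 0, 13] → sum 25
[0, 13, 20] → sum 33  > 31 ✓
[13, 20, 19] → sum 52  > 31 ✓
[20, 19, 2] → sum 41  > 31 ✓
[19, 2, 4] → sum 25
[2, 4, 18] → sum 24
[4, 18, 0] → sum 22
[18, 0, 16] → sum 34  > 31 ✓
[0, 16, 12] → sum 28
[16, 12, 19] → sum 47  > 31 ✓
[12, 19, 6] → sum 37  > 31 ✓
[19, 6, 11] → sum 36  > 31 ✓
[6, 11, 11] → sum 28
[11, 11, 6] → sum 28
[11, 6, 14] → sum 31
[6, 14, 11] → sum 31
[14, 11, 10] → sum 35  > 31 ✓
[11, 10, 3] → sum 24
[10, 3, 16] → sum 29
[3, 16, 15] → sum 34  > 31 ✓
9 windows satisfy the condition.

9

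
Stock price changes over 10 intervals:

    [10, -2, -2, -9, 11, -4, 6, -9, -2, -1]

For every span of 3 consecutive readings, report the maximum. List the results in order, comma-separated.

[10, -2, -2] → max 10
[-2, -2, -9] → max -2
[-2, -9, 11] → max 11
[-9, 11, -4] → max 11
[11, -4, 6] → max 11
[-4, 6, -9] → max 6
[6, -9, -2] → max 6
[-9, -2, -1] → max -1

10, -2, 11, 11, 11, 6, 6, -1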